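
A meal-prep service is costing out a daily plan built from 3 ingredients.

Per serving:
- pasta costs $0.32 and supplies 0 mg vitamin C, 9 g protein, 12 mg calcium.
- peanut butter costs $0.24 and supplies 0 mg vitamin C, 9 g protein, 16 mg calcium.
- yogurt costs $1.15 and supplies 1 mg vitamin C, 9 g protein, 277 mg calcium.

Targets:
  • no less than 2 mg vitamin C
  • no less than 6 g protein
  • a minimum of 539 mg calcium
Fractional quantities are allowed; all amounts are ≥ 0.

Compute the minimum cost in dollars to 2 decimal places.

$2.30

Let x1 = servings of pasta, x2 = servings of peanut butter, x3 = servings of yogurt.
min 0.32x1 + 0.24x2 + 1.15x3 subject to:
  1x3 ≥ 2   (vitamin C)
  9x1 + 9x2 + 9x3 ≥ 6   (protein)
  12x1 + 16x2 + 277x3 ≥ 539   (calcium)
  x1, x2, x3 ≥ 0.
The cheapest feasible vertex uses only yogurt; pasta, peanut butter are not used. Binding constraint: vitamin C.
So yogurt = 2 servings.
Cost = 1.15·2 = 2.3000.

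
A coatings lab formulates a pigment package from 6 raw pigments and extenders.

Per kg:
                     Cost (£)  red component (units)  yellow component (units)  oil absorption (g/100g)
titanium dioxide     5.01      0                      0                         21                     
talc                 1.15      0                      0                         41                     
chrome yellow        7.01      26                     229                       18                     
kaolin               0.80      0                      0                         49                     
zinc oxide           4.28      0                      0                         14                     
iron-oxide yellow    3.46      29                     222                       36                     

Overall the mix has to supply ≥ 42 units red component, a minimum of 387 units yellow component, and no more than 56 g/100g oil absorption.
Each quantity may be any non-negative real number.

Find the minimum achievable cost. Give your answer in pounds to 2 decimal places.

Let x1 = kg of titanium dioxide, x2 = kg of talc, x3 = kg of chrome yellow, x4 = kg of kaolin, x5 = kg of zinc oxide, x6 = kg of iron-oxide yellow.
Minimize 5.01x1 + 1.15x2 + 7.01x3 + 0.8x4 + 4.28x5 + 3.46x6 s.t.:
  26x3 + 29x6 ≥ 42   (red component)
  229x3 + 222x6 ≥ 387   (yellow component)
  21x1 + 41x2 + 18x3 + 49x4 + 14x5 + 36x6 ≤ 56   (oil absorption)
  x1, x2, x3, x4, x5, x6 ≥ 0.
At the optimum only chrome yellow, iron-oxide yellow are positive (titanium dioxide, talc, kaolin, zinc oxide = 0). Binding constraints: yellow component and oil absorption.
Optimal quantities: chrome yellow = 0.3531 kg, iron-oxide yellow = 1.379 kg.
Objective = 7.01·0.3531 + 3.46·1.379 = 7.2466.

£7.25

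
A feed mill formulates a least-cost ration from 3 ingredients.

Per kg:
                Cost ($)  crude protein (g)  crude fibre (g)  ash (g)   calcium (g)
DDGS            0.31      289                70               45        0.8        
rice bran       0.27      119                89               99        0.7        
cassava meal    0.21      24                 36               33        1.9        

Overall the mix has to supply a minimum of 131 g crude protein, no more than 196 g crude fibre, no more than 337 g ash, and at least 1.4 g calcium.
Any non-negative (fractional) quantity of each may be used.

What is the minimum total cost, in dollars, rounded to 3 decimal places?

$0.245

Let x1 = kg of DDGS, x2 = kg of rice bran, x3 = kg of cassava meal.
min 0.31x1 + 0.27x2 + 0.21x3 subject to:
  289x1 + 119x2 + 24x3 ≥ 131   (crude protein)
  70x1 + 89x2 + 36x3 ≤ 196   (crude fibre)
  45x1 + 99x2 + 33x3 ≤ 337   (ash)
  0.8x1 + 0.7x2 + 1.9x3 ≥ 1.4   (calcium)
  x1, x2, x3 ≥ 0.
The minimum-cost mix takes nothing from rice bran — only DDGS, cassava meal. Binding constraints: crude protein and calcium.
Optimal quantities: DDGS = 0.4063 kg, cassava meal = 0.5658 kg.
Cost = 0.31·0.4063 + 0.21·0.5658 = 0.24477.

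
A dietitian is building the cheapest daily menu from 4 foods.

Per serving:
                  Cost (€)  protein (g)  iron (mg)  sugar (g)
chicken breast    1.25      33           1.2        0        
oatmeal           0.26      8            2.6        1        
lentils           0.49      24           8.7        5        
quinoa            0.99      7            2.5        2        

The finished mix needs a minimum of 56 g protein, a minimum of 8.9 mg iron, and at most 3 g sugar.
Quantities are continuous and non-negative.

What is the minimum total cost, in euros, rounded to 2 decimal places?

Treat it as an LP. Let x1 = servings of chicken breast, x2 = servings of oatmeal, x3 = servings of lentils, x4 = servings of quinoa.
Minimise 1.25x1 + 0.26x2 + 0.49x3 + 0.99x4 s.t.:
  33x1 + 8x2 + 24x3 + 7x4 ≥ 56   (protein)
  1.2x1 + 2.6x2 + 8.7x3 + 2.5x4 ≥ 8.9   (iron)
  1x2 + 5x3 + 2x4 ≤ 3   (sugar)
  x1, x2, x3, x4 ≥ 0.
The cheapest feasible vertex uses only chicken breast, oatmeal, lentils; quinoa is not used. There the protein, iron, sugar constraints are tight.
Optimal quantities: chicken breast = 0.978 servings, oatmeal = 2.914 servings, lentils = 0.01711 servings.
Total cost: 1.25·0.978 + 0.26·2.914 + 0.49·0.01711 = 1.9885.

€1.99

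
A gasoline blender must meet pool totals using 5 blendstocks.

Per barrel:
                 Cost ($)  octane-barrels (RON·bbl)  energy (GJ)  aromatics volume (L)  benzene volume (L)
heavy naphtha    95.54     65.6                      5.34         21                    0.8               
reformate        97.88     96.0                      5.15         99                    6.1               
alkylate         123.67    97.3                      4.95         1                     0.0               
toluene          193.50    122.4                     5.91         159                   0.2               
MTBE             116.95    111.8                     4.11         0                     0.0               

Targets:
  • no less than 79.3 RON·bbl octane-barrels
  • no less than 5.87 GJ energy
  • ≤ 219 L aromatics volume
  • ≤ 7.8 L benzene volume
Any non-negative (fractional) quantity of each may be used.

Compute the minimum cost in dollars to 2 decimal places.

Treat it as an LP. Let x1 = barrels of heavy naphtha, x2 = barrels of reformate, x3 = barrels of alkylate, x4 = barrels of toluene, x5 = barrels of MTBE.
Minimize 95.54x1 + 97.88x2 + 123.67x3 + 193.5x4 + 116.95x5 subject to:
  65.6x1 + 96x2 + 97.3x3 + 122.4x4 + 111.8x5 ≥ 79.3   (octane-barrels)
  5.34x1 + 5.15x2 + 4.95x3 + 5.91x4 + 4.11x5 ≥ 5.87   (energy)
  21x1 + 99x2 + 1x3 + 159x4 ≤ 219   (aromatics volume)
  0.8x1 + 6.1x2 + 0.2x4 ≤ 7.8   (benzene volume)
  x1, x2, x3, x4, x5 ≥ 0.
The cheapest feasible vertex uses only heavy naphtha, reformate; alkylate, toluene, MTBE are not used. Binding constraints: octane-barrels and energy.
So heavy naphtha = 0.8874 barrels, reformate = 0.2196 barrels.
Total cost: 95.54·0.8874 + 97.88·0.2196 = 106.2766.

$106.28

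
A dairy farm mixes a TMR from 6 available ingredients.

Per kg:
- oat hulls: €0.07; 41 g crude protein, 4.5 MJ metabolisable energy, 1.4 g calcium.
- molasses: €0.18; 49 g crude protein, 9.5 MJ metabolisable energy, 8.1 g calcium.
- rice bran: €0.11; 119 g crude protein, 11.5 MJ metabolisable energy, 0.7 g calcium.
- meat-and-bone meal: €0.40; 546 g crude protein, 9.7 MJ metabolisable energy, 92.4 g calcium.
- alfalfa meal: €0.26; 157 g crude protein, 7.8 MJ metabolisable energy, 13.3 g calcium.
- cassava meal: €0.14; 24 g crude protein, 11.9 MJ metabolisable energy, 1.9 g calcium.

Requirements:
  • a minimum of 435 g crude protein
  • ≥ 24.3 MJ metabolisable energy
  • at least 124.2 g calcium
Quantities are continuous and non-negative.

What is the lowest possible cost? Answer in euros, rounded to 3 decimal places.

Let x1 = kg of oat hulls, x2 = kg of molasses, x3 = kg of rice bran, x4 = kg of meat-and-bone meal, x5 = kg of alfalfa meal, x6 = kg of cassava meal.
Minimise 0.07x1 + 0.18x2 + 0.11x3 + 0.4x4 + 0.26x5 + 0.14x6 with:
  41x1 + 49x2 + 119x3 + 546x4 + 157x5 + 24x6 ≥ 435   (crude protein)
  4.5x1 + 9.5x2 + 11.5x3 + 9.7x4 + 7.8x5 + 11.9x6 ≥ 24.3   (metabolisable energy)
  1.4x1 + 8.1x2 + 0.7x3 + 92.4x4 + 13.3x5 + 1.9x6 ≥ 124.2   (calcium)
  x1, x2, x3, x4, x5, x6 ≥ 0.
At the optimum only rice bran, meat-and-bone meal are positive (oat hulls, molasses, alfalfa meal, cassava meal = 0). Binding constraints: metabolisable energy and calcium.
Optimal quantities: rice bran = 0.9856 kg, meat-and-bone meal = 1.337 kg.
Objective = 0.11·0.9856 + 0.4·1.337 = 0.64322.

€0.643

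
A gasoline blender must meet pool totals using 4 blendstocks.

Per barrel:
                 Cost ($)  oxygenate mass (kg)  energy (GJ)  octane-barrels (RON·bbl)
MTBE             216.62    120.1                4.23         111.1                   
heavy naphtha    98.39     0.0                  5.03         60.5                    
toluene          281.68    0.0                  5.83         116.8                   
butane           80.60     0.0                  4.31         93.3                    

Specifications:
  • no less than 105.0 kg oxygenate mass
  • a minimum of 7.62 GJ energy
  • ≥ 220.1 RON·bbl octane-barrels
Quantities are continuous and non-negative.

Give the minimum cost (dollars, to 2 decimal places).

Treat it as an LP. Let x1 = barrels of MTBE, x2 = barrels of heavy naphtha, x3 = barrels of toluene, x4 = barrels of butane.
min 216.62x1 + 98.39x2 + 281.68x3 + 80.6x4 with:
  120.1x1 ≥ 105   (oxygenate mass)
  4.23x1 + 5.03x2 + 5.83x3 + 4.31x4 ≥ 7.62   (energy)
  111.1x1 + 60.5x2 + 116.8x3 + 93.3x4 ≥ 220.1   (octane-barrels)
  x1, x2, x3, x4 ≥ 0.
The cheapest feasible vertex uses only MTBE, butane; heavy naphtha, toluene are not used. Binding constraints: oxygenate mass and octane-barrels.
That vertex is x1 = 0.874271, x4 = 1.31799.
Cost = 216.62·0.874271 + 80.6·1.31799 = 295.6146.

$295.61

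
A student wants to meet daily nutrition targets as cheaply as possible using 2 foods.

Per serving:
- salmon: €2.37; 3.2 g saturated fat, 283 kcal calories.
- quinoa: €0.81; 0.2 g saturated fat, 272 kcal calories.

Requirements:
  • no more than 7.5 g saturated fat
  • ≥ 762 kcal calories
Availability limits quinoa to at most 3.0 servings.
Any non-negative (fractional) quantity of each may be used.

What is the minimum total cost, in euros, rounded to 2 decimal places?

€2.27

Let x1 = servings of salmon, x2 = servings of quinoa.
min 2.37x1 + 0.81x2 s.t.:
  3.2x1 + 0.2x2 ≤ 7.5   (saturated fat)
  283x1 + 272x2 ≥ 762   (calories)
  x2 ≤ 3
  x1, x2 ≥ 0.
The cheapest feasible vertex uses only quinoa; salmon is not used. Binding constraint: calories.
Solving gives x2 = 2.801.
Cost = 0.81·2.801 = 2.2688.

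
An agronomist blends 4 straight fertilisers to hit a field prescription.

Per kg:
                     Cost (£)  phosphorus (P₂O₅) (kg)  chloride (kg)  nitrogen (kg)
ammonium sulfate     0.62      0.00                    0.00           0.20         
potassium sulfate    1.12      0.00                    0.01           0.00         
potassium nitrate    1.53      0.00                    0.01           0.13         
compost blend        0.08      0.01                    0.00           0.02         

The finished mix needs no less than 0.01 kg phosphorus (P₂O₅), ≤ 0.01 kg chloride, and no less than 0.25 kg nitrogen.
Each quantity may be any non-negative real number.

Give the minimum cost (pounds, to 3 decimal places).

Let x1 = kg of ammonium sulfate, x2 = kg of potassium sulfate, x3 = kg of potassium nitrate, x4 = kg of compost blend.
Minimise 0.62x1 + 1.12x2 + 1.53x3 + 0.08x4 subject to:
  0.01x4 ≥ 0.01   (phosphorus (P₂O₅))
  0.01x2 + 0.01x3 ≤ 0.01   (chloride)
  0.2x1 + 0.13x3 + 0.02x4 ≥ 0.25   (nitrogen)
  x1, x2, x3, x4 ≥ 0.
At the optimum only ammonium sulfate, compost blend are positive (potassium sulfate, potassium nitrate = 0). The phosphorus (P₂O₅) and nitrogen requirements are met with equality.
That vertex is x1 = 1.15, x4 = 1.
Total cost: 0.62·1.15 + 0.08·1 = 0.79300.

£0.793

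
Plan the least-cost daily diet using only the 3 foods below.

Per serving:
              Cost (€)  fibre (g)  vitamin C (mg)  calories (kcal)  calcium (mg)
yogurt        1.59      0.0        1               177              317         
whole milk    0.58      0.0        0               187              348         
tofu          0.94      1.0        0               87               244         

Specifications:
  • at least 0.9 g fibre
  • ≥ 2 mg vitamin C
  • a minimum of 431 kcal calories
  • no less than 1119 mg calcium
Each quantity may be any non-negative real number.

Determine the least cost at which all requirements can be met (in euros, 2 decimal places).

Set it up as a linear program. Let x1 = servings of yogurt, x2 = servings of whole milk, x3 = servings of tofu.
Minimise 1.59x1 + 0.58x2 + 0.94x3 s.t.:
  1x3 ≥ 0.9   (fibre)
  1x1 ≥ 2   (vitamin C)
  177x1 + 187x2 + 87x3 ≥ 431   (calories)
  317x1 + 348x2 + 244x3 ≥ 1119   (calcium)
  x1, x2, x3 ≥ 0.
All 3 inputs are positive at the optimum. There the fibre, vitamin C, calcium constraints are tight.
Solving gives x1 = 2, x2 = 0.7626, x3 = 0.9.
Hence cost = 1.59·2 + 0.58·0.7626 + 0.94·0.9 = €4.4683.

€4.47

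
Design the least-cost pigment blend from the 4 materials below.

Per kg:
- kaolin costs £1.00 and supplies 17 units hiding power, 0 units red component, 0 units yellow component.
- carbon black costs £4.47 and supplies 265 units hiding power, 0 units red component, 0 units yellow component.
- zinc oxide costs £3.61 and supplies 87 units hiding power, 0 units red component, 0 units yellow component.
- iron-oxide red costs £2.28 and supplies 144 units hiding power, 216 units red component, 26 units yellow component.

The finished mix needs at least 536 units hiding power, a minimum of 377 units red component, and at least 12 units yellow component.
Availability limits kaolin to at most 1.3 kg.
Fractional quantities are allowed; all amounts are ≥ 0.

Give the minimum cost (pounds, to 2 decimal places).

This is a linear program. Let x1 = kg of kaolin, x2 = kg of carbon black, x3 = kg of zinc oxide, x4 = kg of iron-oxide red.
Minimise 1x1 + 4.47x2 + 3.61x3 + 2.28x4 subject to:
  17x1 + 265x2 + 87x3 + 144x4 ≥ 536   (hiding power)
  216x4 ≥ 377   (red component)
  26x4 ≥ 12   (yellow component)
  x1 ≤ 1.3
  x1, x2, x3, x4 ≥ 0.
The minimum-cost mix takes nothing from kaolin, carbon black, zinc oxide — only iron-oxide red. The hiding power requirement is met with equality.
That vertex is x4 = 3.722.
Cost = 2.28·3.722 = 8.4862.

£8.49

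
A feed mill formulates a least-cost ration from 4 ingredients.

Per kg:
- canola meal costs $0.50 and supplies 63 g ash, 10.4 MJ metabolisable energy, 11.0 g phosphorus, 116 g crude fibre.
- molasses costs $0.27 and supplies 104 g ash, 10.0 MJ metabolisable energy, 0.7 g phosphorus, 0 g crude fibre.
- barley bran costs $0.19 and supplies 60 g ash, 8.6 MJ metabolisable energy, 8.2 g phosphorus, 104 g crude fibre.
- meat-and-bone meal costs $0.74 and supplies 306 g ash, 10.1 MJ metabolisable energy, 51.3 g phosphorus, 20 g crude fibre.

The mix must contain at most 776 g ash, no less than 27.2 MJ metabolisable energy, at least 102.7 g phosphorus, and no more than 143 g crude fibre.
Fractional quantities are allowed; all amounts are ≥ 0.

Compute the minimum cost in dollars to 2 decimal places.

$1.55

Set it up as a linear program. Let x1 = kg of canola meal, x2 = kg of molasses, x3 = kg of barley bran, x4 = kg of meat-and-bone meal.
Minimise 0.5x1 + 0.27x2 + 0.19x3 + 0.74x4 s.t.:
  63x1 + 104x2 + 60x3 + 306x4 ≤ 776   (ash)
  10.4x1 + 10x2 + 8.6x3 + 10.1x4 ≥ 27.2   (metabolisable energy)
  11x1 + 0.7x2 + 8.2x3 + 51.3x4 ≥ 102.7   (phosphorus)
  116x1 + 104x3 + 20x4 ≤ 143   (crude fibre)
  x1, x2, x3, x4 ≥ 0.
The optimal basis is {barley bran, meat-and-bone meal}; canola meal, molasses drop out. There the metabolisable energy and phosphorus constraints are tight.
So barley bran = 0.9992 kg, meat-and-bone meal = 1.842 kg.
Objective = 0.19·0.9992 + 0.74·1.842 = 1.5529.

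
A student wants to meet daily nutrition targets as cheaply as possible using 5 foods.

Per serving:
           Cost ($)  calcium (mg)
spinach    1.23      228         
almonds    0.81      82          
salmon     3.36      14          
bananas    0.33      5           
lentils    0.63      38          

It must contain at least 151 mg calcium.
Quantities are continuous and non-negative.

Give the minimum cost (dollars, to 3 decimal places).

Let x1 = servings of spinach, x2 = servings of almonds, x3 = servings of salmon, x4 = servings of bananas, x5 = servings of lentils.
Minimize 1.23x1 + 0.81x2 + 3.36x3 + 0.33x4 + 0.63x5 s.t.:
  228x1 + 82x2 + 14x3 + 5x4 + 38x5 ≥ 151   (calcium)
  x1, x2, x3, x4, x5 ≥ 0.
The optimal basis is {spinach}; almonds, salmon, bananas, lentils drop out. Binding constraint: calcium.
Solving gives x1 = 0.6623.
Total cost: 1.23·0.6623 = 0.81463.

$0.815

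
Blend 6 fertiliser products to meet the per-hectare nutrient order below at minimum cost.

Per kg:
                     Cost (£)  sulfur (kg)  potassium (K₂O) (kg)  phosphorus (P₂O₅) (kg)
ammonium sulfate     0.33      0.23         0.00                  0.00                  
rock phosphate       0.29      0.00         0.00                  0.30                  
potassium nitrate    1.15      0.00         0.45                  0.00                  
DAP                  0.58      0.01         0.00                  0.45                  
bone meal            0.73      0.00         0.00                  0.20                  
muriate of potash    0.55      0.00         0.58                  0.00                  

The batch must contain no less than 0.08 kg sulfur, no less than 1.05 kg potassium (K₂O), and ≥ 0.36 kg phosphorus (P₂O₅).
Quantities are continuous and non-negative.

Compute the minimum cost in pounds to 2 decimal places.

Treat it as an LP. Let x1 = kg of ammonium sulfate, x2 = kg of rock phosphate, x3 = kg of potassium nitrate, x4 = kg of DAP, x5 = kg of bone meal, x6 = kg of muriate of potash.
min 0.33x1 + 0.29x2 + 1.15x3 + 0.58x4 + 0.73x5 + 0.55x6 subject to:
  0.23x1 + 0.01x4 ≥ 0.08   (sulfur)
  0.45x3 + 0.58x6 ≥ 1.05   (potassium (K₂O))
  0.3x2 + 0.45x4 + 0.2x5 ≥ 0.36   (phosphorus (P₂O₅))
  x1, x2, x3, x4, x5, x6 ≥ 0.
The cheapest feasible vertex uses only ammonium sulfate, rock phosphate, muriate of potash; potassium nitrate, DAP, bone meal are not used. Binding constraints: sulfur, potassium (K₂O), phosphorus (P₂O₅).
So ammonium sulfate = 0.3478 kg, rock phosphate = 1.2 kg, muriate of potash = 1.81 kg.
Cost = 0.33·0.3478 + 0.29·1.2 + 0.55·1.81 = 1.4583.

£1.46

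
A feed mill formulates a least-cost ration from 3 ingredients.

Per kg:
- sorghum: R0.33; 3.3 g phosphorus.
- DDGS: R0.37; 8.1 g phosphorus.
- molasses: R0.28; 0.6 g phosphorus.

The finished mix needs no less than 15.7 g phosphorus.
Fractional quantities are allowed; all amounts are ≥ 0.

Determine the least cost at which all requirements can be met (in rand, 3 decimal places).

R0.717

Let x1 = kg of sorghum, x2 = kg of DDGS, x3 = kg of molasses.
min 0.33x1 + 0.37x2 + 0.28x3 s.t.:
  3.3x1 + 8.1x2 + 0.6x3 ≥ 15.7   (phosphorus)
  x1, x2, x3 ≥ 0.
The optimal basis is {DDGS}; sorghum, molasses drop out. The phosphorus requirement is met with equality.
So DDGS = 1.938 kg.
Hence cost = 0.37·1.938 = R0.71706.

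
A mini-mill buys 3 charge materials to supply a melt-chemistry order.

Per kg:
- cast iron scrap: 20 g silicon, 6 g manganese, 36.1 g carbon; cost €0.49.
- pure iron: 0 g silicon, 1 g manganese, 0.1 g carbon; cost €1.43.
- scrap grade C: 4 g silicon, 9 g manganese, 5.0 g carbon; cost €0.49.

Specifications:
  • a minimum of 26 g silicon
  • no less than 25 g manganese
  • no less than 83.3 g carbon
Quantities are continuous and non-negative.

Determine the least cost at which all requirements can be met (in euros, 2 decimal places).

Let x1 = kg of cast iron scrap, x2 = kg of pure iron, x3 = kg of scrap grade C.
min 0.49x1 + 1.43x2 + 0.49x3 subject to:
  20x1 + 4x3 ≥ 26   (silicon)
  6x1 + 1x2 + 9x3 ≥ 25   (manganese)
  36.1x1 + 0.1x2 + 5x3 ≥ 83.3   (carbon)
  x1, x2, x3 ≥ 0.
The optimal basis is {cast iron scrap, scrap grade C}; pure iron drops out. The manganese and carbon requirements are met with equality.
So cast iron scrap = 2.118 kg, scrap grade C = 1.366 kg.
Hence cost = 0.49·2.118 + 0.49·1.366 = €1.7072.

€1.71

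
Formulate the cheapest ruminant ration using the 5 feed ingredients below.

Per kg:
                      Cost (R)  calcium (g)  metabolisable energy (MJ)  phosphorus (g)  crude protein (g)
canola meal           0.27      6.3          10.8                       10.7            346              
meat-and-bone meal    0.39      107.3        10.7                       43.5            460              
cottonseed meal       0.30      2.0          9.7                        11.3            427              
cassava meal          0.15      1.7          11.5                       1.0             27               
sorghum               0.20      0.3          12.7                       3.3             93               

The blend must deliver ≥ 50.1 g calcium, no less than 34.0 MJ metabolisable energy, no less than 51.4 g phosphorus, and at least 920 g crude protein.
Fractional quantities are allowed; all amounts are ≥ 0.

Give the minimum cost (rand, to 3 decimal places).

Let x1 = kg of canola meal, x2 = kg of meat-and-bone meal, x3 = kg of cottonseed meal, x4 = kg of cassava meal, x5 = kg of sorghum.
Minimise 0.27x1 + 0.39x2 + 0.3x3 + 0.15x4 + 0.2x5 with:
  6.3x1 + 107.3x2 + 2x3 + 1.7x4 + 0.3x5 ≥ 50.1   (calcium)
  10.8x1 + 10.7x2 + 9.7x3 + 11.5x4 + 12.7x5 ≥ 34   (metabolisable energy)
  10.7x1 + 43.5x2 + 11.3x3 + 1x4 + 3.3x5 ≥ 51.4   (phosphorus)
  346x1 + 460x2 + 427x3 + 27x4 + 93x5 ≥ 920   (crude protein)
  x1, x2, x3, x4, x5 ≥ 0.
At the optimum only canola meal, meat-and-bone meal, cassava meal are positive (cottonseed meal, sorghum = 0). The metabolisable energy, phosphorus, crude protein requirements are met with equality.
Solving gives x1 = 1.563, x2 = 0.7796, x4 = 0.7634.
Total cost: 0.27·1.563 + 0.39·0.7796 + 0.15·0.7634 = 0.84056.

R0.841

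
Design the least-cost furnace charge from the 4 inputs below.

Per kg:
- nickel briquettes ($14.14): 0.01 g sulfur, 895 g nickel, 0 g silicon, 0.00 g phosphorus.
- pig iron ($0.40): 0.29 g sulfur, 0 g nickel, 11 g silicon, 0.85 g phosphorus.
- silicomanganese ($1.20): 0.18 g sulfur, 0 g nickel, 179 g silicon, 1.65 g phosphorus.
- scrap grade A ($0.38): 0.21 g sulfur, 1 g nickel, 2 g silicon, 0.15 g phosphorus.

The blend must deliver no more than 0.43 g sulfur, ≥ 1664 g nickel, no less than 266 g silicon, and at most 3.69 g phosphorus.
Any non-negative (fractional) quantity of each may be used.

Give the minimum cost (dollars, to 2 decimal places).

$28.07

Let x1 = kg of nickel briquettes, x2 = kg of pig iron, x3 = kg of silicomanganese, x4 = kg of scrap grade A.
min 14.14x1 + 0.4x2 + 1.2x3 + 0.38x4 with:
  0.01x1 + 0.29x2 + 0.18x3 + 0.21x4 ≤ 0.43   (sulfur)
  895x1 + 1x4 ≥ 1664   (nickel)
  11x2 + 179x3 + 2x4 ≥ 266   (silicon)
  0.85x2 + 1.65x3 + 0.15x4 ≤ 3.69   (phosphorus)
  x1, x2, x3, x4 ≥ 0.
At the optimum only nickel briquettes, silicomanganese are positive (pig iron, scrap grade A = 0). Binding constraints: nickel and silicon.
Optimal quantities: nickel briquettes = 1.859 kg, silicomanganese = 1.486 kg.
Total cost: 14.14·1.859 + 1.2·1.486 = 28.0695.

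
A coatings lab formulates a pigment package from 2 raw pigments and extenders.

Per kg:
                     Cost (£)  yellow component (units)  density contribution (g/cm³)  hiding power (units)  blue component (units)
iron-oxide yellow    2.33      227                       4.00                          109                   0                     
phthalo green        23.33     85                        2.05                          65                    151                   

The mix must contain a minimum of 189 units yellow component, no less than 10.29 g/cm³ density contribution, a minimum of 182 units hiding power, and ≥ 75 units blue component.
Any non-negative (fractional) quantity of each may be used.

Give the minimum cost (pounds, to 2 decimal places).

This is a linear program. Let x1 = kg of iron-oxide yellow, x2 = kg of phthalo green.
min 2.33x1 + 23.33x2 with:
  227x1 + 85x2 ≥ 189   (yellow component)
  4x1 + 2.05x2 ≥ 10.29   (density contribution)
  109x1 + 65x2 ≥ 182   (hiding power)
  151x2 ≥ 75   (blue component)
  x1, x2 ≥ 0.
Both inputs are positive at the optimum. Binding constraints: density contribution and blue component.
Solving gives x1 = 2.318, x2 = 0.4967.
Total cost: 2.33·2.318 + 23.33·0.4967 = 16.9890.

£16.99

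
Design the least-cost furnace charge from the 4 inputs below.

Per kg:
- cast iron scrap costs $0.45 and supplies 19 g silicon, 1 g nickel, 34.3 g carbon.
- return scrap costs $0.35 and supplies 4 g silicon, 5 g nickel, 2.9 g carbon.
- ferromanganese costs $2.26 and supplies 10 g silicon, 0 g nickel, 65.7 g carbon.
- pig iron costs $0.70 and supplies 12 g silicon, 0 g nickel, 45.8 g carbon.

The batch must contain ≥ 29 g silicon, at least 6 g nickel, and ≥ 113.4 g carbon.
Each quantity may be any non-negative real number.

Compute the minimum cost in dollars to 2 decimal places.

$1.66

Let x1 = kg of cast iron scrap, x2 = kg of return scrap, x3 = kg of ferromanganese, x4 = kg of pig iron.
min 0.45x1 + 0.35x2 + 2.26x3 + 0.7x4 with:
  19x1 + 4x2 + 10x3 + 12x4 ≥ 29   (silicon)
  1x1 + 5x2 ≥ 6   (nickel)
  34.3x1 + 2.9x2 + 65.7x3 + 45.8x4 ≥ 113.4   (carbon)
  x1, x2, x3, x4 ≥ 0.
At the optimum only cast iron scrap, return scrap are positive (ferromanganese, pig iron = 0). There the nickel and carbon constraints are tight.
That vertex is x1 = 3.26, x2 = 0.548.
Hence cost = 0.45·3.26 + 0.35·0.548 = $1.6588.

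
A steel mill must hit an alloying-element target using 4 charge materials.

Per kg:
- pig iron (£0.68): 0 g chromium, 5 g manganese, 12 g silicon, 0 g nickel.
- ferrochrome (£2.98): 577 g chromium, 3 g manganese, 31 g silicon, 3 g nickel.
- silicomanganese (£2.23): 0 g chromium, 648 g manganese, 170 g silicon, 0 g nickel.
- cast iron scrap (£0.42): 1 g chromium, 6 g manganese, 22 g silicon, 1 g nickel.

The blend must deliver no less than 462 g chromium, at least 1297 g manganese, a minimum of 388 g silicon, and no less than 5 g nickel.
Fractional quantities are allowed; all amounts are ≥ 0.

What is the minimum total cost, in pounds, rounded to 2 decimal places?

Set it up as a linear program. Let x1 = kg of pig iron, x2 = kg of ferrochrome, x3 = kg of silicomanganese, x4 = kg of cast iron scrap.
Minimise 0.68x1 + 2.98x2 + 2.23x3 + 0.42x4 subject to:
  577x2 + 1x4 ≥ 462   (chromium)
  5x1 + 3x2 + 648x3 + 6x4 ≥ 1297   (manganese)
  12x1 + 31x2 + 170x3 + 22x4 ≥ 388   (silicon)
  3x2 + 1x4 ≥ 5   (nickel)
  x1, x2, x3, x4 ≥ 0.
The optimal basis is {ferrochrome, silicomanganese, cast iron scrap}; pig iron drops out. Binding constraints: chromium, manganese, nickel.
That vertex is x2 = 0.7962, x3 = 1.974, x4 = 2.611.
Cost = 2.98·0.7962 + 2.23·1.974 + 0.42·2.611 = 7.8713.

£7.87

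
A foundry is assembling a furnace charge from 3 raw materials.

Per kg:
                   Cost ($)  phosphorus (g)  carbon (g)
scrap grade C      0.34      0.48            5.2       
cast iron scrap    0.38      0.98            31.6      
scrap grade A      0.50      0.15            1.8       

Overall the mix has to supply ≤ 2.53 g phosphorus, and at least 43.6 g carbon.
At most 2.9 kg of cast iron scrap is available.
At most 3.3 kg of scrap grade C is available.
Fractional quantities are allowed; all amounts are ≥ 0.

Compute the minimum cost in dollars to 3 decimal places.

$0.524

Let x1 = kg of scrap grade C, x2 = kg of cast iron scrap, x3 = kg of scrap grade A.
min 0.34x1 + 0.38x2 + 0.5x3 subject to:
  0.48x1 + 0.98x2 + 0.15x3 ≤ 2.53   (phosphorus)
  5.2x1 + 31.6x2 + 1.8x3 ≥ 43.6   (carbon)
  x2 ≤ 2.9
  x1 ≤ 3.3
  x1, x2, x3 ≥ 0.
The cheapest feasible vertex uses only cast iron scrap; scrap grade C, scrap grade A are not used. Binding constraint: carbon.
Solving gives x2 = 1.38.
Hence cost = 0.38·1.38 = $0.52440.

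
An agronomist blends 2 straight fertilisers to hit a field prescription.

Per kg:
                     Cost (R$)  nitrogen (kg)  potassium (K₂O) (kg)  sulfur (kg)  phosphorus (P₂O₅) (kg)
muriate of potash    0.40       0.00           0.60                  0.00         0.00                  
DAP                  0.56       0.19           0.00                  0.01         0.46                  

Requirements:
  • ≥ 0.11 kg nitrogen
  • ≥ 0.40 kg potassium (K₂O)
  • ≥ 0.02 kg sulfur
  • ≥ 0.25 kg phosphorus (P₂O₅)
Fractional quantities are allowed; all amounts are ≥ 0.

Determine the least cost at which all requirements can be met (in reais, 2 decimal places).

R$1.39

Set it up as a linear program. Let x1 = kg of muriate of potash, x2 = kg of DAP.
Minimize 0.4x1 + 0.56x2 s.t.:
  0.19x2 ≥ 0.11   (nitrogen)
  0.6x1 ≥ 0.4   (potassium (K₂O))
  0.01x2 ≥ 0.02   (sulfur)
  0.46x2 ≥ 0.25   (phosphorus (P₂O₅))
  x1, x2 ≥ 0.
Both inputs are positive at the optimum. There the potassium (K₂O) and sulfur constraints are tight.
That vertex is x1 = 0.6667, x2 = 2.
Objective = 0.4·0.6667 + 0.56·2 = 1.3867.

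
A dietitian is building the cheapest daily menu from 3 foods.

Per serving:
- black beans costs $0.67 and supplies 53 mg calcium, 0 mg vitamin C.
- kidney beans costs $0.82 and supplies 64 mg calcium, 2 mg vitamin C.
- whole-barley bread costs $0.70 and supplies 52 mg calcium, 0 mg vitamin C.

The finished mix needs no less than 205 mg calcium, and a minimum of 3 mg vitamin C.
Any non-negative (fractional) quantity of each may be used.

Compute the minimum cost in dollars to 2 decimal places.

Treat it as an LP. Let x1 = servings of black beans, x2 = servings of kidney beans, x3 = servings of whole-barley bread.
min 0.67x1 + 0.82x2 + 0.7x3 subject to:
  53x1 + 64x2 + 52x3 ≥ 205   (calcium)
  2x2 ≥ 3   (vitamin C)
  x1, x2, x3 ≥ 0.
The optimal basis is {black beans, kidney beans}; whole-barley bread drops out. Binding constraints: calcium and vitamin C.
Optimal quantities: black beans = 2.057 servings, kidney beans = 1.5 servings.
Hence cost = 0.67·2.057 + 0.82·1.5 = $2.6082.

$2.61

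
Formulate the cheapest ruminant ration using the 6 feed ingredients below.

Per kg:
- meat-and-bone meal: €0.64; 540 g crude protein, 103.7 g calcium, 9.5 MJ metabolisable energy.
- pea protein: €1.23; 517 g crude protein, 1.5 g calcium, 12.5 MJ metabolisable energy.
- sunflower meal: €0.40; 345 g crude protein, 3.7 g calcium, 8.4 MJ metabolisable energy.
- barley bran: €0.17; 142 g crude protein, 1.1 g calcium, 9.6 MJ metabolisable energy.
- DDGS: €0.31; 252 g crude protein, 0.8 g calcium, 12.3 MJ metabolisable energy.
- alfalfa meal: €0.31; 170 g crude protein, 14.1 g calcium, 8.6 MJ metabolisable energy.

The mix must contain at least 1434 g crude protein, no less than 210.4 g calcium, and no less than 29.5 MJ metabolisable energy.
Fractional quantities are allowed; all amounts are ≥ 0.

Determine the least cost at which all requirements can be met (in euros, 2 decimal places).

Let x1 = kg of meat-and-bone meal, x2 = kg of pea protein, x3 = kg of sunflower meal, x4 = kg of barley bran, x5 = kg of DDGS, x6 = kg of alfalfa meal.
Minimise 0.64x1 + 1.23x2 + 0.4x3 + 0.17x4 + 0.31x5 + 0.31x6 s.t.:
  540x1 + 517x2 + 345x3 + 142x4 + 252x5 + 170x6 ≥ 1434   (crude protein)
  103.7x1 + 1.5x2 + 3.7x3 + 1.1x4 + 0.8x5 + 14.1x6 ≥ 210.4   (calcium)
  9.5x1 + 12.5x2 + 8.4x3 + 9.6x4 + 12.3x5 + 8.6x6 ≥ 29.5   (metabolisable energy)
  x1, x2, x3, x4, x5, x6 ≥ 0.
The minimum-cost mix takes nothing from pea protein, DDGS, alfalfa meal — only meat-and-bone meal, sunflower meal, barley bran. Binding constraints: crude protein, calcium, metabolisable energy.
So meat-and-bone meal = 1.993 kg, sunflower meal = 0.9124 kg, barley bran = 0.3021 kg.
Cost = 0.64·1.993 + 0.4·0.9124 + 0.17·0.3021 = 1.6918.

€1.69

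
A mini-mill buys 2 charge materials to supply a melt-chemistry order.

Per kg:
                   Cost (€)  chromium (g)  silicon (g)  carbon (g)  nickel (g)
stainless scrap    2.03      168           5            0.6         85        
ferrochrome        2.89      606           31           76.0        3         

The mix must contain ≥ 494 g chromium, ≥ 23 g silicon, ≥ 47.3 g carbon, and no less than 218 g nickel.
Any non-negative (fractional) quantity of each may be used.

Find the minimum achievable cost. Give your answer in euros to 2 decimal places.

Let x1 = kg of stainless scrap, x2 = kg of ferrochrome.
min 2.03x1 + 2.89x2 s.t.:
  168x1 + 606x2 ≥ 494   (chromium)
  5x1 + 31x2 ≥ 23   (silicon)
  0.6x1 + 76x2 ≥ 47.3   (carbon)
  85x1 + 3x2 ≥ 218   (nickel)
  x1, x2 ≥ 0.
Both inputs are positive at the optimum. There the carbon and nickel constraints are tight.
Solving gives x1 = 2.543, x2 = 0.6023.
Cost = 2.03·2.543 + 2.89·0.6023 = 6.9029.

€6.90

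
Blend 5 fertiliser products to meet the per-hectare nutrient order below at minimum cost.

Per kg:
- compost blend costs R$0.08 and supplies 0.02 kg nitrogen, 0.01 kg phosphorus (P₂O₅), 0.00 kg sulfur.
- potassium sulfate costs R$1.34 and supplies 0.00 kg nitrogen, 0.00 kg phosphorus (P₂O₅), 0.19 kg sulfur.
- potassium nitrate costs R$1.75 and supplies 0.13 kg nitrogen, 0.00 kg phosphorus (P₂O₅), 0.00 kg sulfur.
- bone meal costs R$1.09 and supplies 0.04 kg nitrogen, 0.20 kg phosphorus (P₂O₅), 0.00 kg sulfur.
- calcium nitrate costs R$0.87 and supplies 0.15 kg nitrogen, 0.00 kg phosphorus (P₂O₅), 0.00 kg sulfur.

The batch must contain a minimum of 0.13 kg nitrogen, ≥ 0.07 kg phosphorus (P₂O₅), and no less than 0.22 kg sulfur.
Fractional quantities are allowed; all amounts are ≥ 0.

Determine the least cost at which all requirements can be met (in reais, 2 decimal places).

Set it up as a linear program. Let x1 = kg of compost blend, x2 = kg of potassium sulfate, x3 = kg of potassium nitrate, x4 = kg of bone meal, x5 = kg of calcium nitrate.
Minimise 0.08x1 + 1.34x2 + 1.75x3 + 1.09x4 + 0.87x5 with:
  0.02x1 + 0.13x3 + 0.04x4 + 0.15x5 ≥ 0.13   (nitrogen)
  0.01x1 + 0.2x4 ≥ 0.07   (phosphorus (P₂O₅))
  0.19x2 ≥ 0.22   (sulfur)
  x1, x2, x3, x4, x5 ≥ 0.
The cheapest feasible vertex uses only compost blend, potassium sulfate, bone meal; potassium nitrate, calcium nitrate are not used. The nitrogen, phosphorus (P₂O₅), sulfur requirements are met with equality.
Solving gives x1 = 6.444, x2 = 1.158, x4 = 0.02778.
Total cost: 0.08·6.444 + 1.34·1.158 + 1.09·0.02778 = 2.0975.

R$2.10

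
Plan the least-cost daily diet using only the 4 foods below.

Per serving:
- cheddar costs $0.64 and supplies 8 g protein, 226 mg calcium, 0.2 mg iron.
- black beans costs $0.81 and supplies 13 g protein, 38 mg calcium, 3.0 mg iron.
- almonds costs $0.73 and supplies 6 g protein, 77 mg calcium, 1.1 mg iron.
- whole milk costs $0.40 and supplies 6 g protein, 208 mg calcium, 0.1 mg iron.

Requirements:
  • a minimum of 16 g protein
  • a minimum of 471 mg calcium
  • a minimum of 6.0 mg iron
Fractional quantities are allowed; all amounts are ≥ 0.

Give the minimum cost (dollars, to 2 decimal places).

Treat it as an LP. Let x1 = servings of cheddar, x2 = servings of black beans, x3 = servings of almonds, x4 = servings of whole milk.
Minimize 0.64x1 + 0.81x2 + 0.73x3 + 0.4x4 with:
  8x1 + 13x2 + 6x3 + 6x4 ≥ 16   (protein)
  226x1 + 38x2 + 77x3 + 208x4 ≥ 471   (calcium)
  0.2x1 + 3x2 + 1.1x3 + 0.1x4 ≥ 6   (iron)
  x1, x2, x3, x4 ≥ 0.
The cheapest feasible vertex uses only black beans, whole milk; cheddar, almonds are not used. There the calcium and iron constraints are tight.
So black beans = 1.936 servings, whole milk = 1.911 servings.
Hence cost = 0.81·1.936 + 0.4·1.911 = $2.3326.

$2.33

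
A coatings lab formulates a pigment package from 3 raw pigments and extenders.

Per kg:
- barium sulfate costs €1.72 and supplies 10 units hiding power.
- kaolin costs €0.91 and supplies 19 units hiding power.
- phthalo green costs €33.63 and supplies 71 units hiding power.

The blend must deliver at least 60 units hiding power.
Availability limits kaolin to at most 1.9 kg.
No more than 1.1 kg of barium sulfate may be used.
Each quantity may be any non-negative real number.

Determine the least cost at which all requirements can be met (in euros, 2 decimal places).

Let x1 = kg of barium sulfate, x2 = kg of kaolin, x3 = kg of phthalo green.
min 1.72x1 + 0.91x2 + 33.63x3 with:
  10x1 + 19x2 + 71x3 ≥ 60   (hiding power)
  x2 ≤ 1.9
  x1 ≤ 1.1
  x1, x2, x3 ≥ 0.
All 3 inputs are positive at the optimum. There the hiding power, the kaolin cap, the barium sulfate cap constraints are tight.
Solving gives x1 = 1.1, x2 = 1.9, x3 = 0.1817.
Total cost: 1.72·1.1 + 0.91·1.9 + 33.63·0.1817 = 9.7316.

€9.73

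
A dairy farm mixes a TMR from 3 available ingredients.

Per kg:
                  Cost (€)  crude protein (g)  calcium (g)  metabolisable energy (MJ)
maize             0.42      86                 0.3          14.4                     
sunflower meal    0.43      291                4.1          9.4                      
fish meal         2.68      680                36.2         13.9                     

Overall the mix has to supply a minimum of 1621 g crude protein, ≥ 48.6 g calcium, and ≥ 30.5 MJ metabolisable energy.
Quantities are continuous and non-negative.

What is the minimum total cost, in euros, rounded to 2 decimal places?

€4.02

Set it up as a linear program. Let x1 = kg of maize, x2 = kg of sunflower meal, x3 = kg of fish meal.
min 0.42x1 + 0.43x2 + 2.68x3 with:
  86x1 + 291x2 + 680x3 ≥ 1621   (crude protein)
  0.3x1 + 4.1x2 + 36.2x3 ≥ 48.6   (calcium)
  14.4x1 + 9.4x2 + 13.9x3 ≥ 30.5   (metabolisable energy)
  x1, x2, x3 ≥ 0.
At the optimum only sunflower meal, fish meal are positive (maize = 0). There the crude protein and calcium constraints are tight.
Optimal quantities: sunflower meal = 3.309 kg, fish meal = 0.9678 kg.
Total cost: 0.43·3.309 + 2.68·0.9678 = 4.0166.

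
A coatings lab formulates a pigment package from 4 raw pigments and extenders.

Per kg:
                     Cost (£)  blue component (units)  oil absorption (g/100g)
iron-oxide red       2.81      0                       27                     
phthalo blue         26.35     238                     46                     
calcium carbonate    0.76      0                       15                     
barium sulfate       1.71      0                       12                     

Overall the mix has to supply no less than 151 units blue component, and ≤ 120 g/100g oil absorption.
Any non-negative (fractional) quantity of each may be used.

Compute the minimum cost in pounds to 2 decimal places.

Set it up as a linear program. Let x1 = kg of iron-oxide red, x2 = kg of phthalo blue, x3 = kg of calcium carbonate, x4 = kg of barium sulfate.
Minimize 2.81x1 + 26.35x2 + 0.76x3 + 1.71x4 s.t.:
  238x2 ≥ 151   (blue component)
  27x1 + 46x2 + 15x3 + 12x4 ≤ 120   (oil absorption)
  x1, x2, x3, x4 ≥ 0.
The minimum-cost mix takes nothing from iron-oxide red, calcium carbonate, barium sulfate — only phthalo blue. There the blue component constraint is tight.
Solving gives x2 = 0.6345.
Objective = 26.35·0.6345 = 16.7191.

£16.72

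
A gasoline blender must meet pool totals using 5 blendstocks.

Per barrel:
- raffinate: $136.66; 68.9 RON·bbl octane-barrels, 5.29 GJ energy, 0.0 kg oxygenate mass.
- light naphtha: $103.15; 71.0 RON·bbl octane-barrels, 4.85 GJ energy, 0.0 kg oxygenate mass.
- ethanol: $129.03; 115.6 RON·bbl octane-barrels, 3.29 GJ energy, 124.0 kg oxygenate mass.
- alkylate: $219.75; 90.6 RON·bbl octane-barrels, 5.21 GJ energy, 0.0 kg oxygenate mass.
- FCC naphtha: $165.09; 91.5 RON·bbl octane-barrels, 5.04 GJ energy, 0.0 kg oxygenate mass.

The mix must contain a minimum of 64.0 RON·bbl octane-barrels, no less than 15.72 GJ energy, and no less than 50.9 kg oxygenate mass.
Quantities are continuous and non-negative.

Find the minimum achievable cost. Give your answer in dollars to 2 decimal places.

Let x1 = barrels of raffinate, x2 = barrels of light naphtha, x3 = barrels of ethanol, x4 = barrels of alkylate, x5 = barrels of FCC naphtha.
Minimise 136.66x1 + 103.15x2 + 129.03x3 + 219.75x4 + 165.09x5 s.t.:
  68.9x1 + 71x2 + 115.6x3 + 90.6x4 + 91.5x5 ≥ 64   (octane-barrels)
  5.29x1 + 4.85x2 + 3.29x3 + 5.21x4 + 5.04x5 ≥ 15.72   (energy)
  124x3 ≥ 50.9   (oxygenate mass)
  x1, x2, x3, x4, x5 ≥ 0.
At the optimum only light naphtha, ethanol are positive (raffinate, alkylate, FCC naphtha = 0). Binding constraints: energy and oxygenate mass.
Optimal quantities: light naphtha = 2.9628 barrels, ethanol = 0.41048 barrels.
Hence cost = 103.15·2.9628 + 129.03·0.41048 = $358.5771.

$358.58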